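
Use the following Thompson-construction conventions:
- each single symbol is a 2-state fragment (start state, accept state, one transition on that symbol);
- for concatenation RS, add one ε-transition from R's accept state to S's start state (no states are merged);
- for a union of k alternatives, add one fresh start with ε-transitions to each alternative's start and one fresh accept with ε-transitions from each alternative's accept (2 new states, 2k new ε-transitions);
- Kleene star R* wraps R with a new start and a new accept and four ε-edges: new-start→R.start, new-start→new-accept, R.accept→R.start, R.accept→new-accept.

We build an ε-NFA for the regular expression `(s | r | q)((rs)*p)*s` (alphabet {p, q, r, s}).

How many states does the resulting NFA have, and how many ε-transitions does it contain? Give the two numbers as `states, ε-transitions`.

20, 18

Recursing over subexpressions:
Each of the 7 symbol leaves contributes 2 states and 0 ε-transitions.
  s | r | q — 8 states, 6 ε-transitions
  rs — 4 states, 1 ε-transition
  (rs)* — 6 states, 5 ε-transitions
  (rs)*p — 8 states, 6 ε-transitions
  ((rs)*p)* — 10 states, 10 ε-transitions
  (s | r | q)((rs)*p)*s — 20 states, 18 ε-transitions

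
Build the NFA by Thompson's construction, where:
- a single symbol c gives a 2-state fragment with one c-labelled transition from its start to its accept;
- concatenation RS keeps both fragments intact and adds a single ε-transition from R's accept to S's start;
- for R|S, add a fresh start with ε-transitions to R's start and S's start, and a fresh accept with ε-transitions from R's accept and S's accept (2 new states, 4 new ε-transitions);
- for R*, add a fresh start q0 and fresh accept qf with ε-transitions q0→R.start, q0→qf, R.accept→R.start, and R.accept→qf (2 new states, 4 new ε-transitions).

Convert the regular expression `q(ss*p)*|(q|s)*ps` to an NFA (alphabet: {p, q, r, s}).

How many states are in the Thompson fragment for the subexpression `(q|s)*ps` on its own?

Fragment for `(q|s)*ps`:
Each of the 4 symbol leaves contributes a 2-state fragment.
  q|s → 6 states
  (q|s)* → 8 states
  (q|s)*ps → 12 states

12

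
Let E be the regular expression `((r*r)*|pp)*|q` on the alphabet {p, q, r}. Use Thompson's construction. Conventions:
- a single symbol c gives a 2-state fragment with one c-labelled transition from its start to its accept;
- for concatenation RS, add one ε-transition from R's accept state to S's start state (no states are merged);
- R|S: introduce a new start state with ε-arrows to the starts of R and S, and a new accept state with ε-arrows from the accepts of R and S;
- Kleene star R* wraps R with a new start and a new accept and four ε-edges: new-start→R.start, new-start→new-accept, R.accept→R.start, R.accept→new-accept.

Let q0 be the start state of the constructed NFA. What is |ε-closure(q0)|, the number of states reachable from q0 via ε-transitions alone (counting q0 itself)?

Work bottom-up. For each fragment F, track |ε-closure(F.start)| and whether F's accept lies in that closure (i.e. whether F accepts ε). A single-symbol fragment has closure size 1 and does not accept ε.
  r* → |closure| = 1 (new start) + 1 (body) + 1 (new accept) = 3
  r*r → |closure| = 3 + 1 = 4 (closure spills across the concat boundary because the left factor accepts ε)
  (r*r)* → the star's fresh start ε-reaches both the body's start and the fresh accept: |closure| = 2 + 4 = 6
  pp → same as the first factor's closure: |closure| = 1
  (r*r)*|pp → |closure| = 1 (new start) + (6 + 1) + 1 (new accept, since some branch ε-reaches its own accept) = 9
  ((r*r)*|pp)* → |closure| = 1 (new start) + 9 (body) + 1 (new accept) = 11
  ((r*r)*|pp)*|q → |closure| = 1 (new start) + (11 + 1) + 1 (new accept, since some branch ε-reaches its own accept) = 14

14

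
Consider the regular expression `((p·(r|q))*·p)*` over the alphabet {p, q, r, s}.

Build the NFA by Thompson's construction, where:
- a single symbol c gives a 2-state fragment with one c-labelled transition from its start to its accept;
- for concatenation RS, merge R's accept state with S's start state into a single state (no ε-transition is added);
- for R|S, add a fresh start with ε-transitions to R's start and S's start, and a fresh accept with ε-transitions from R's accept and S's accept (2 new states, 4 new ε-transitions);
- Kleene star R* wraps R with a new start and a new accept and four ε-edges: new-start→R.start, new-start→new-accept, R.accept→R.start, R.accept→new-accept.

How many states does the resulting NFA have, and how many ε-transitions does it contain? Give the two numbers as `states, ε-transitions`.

12, 12

Bottom-up over the parse tree:
Each of the 4 symbol leaves contributes 2 states and 0 ε-transitions.
  r|q → 6 states, 4 ε-transitions
  p·(r|q) → 7 states, 4 ε-transitions
  (p·(r|q))* → 9 states, 8 ε-transitions
  (p·(r|q))*·p → 10 states, 8 ε-transitions
  ((p·(r|q))*·p)* → 12 states, 12 ε-transitions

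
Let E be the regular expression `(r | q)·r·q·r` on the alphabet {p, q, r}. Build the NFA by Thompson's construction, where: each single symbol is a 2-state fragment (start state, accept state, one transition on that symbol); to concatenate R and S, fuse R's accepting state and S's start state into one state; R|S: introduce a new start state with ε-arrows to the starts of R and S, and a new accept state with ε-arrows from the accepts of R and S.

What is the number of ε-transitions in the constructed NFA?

Recursing over subexpressions:
Each of the 5 symbol leaves contributes 0 ε-transitions.
  r | q → 4 ε-transitions
  (r | q)·r·q·r → 4 ε-transitions

4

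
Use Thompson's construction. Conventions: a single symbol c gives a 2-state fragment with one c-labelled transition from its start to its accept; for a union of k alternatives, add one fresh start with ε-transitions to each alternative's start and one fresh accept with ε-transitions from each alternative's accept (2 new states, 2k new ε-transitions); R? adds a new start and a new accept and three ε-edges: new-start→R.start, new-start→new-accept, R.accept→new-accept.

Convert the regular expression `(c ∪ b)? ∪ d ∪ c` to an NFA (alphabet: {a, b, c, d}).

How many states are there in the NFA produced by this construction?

14

Per subexpression:
Each of the 4 symbol leaves contributes a 2-state fragment.
  c ∪ b = 6 states
  (c ∪ b)? = 8 states
  (c ∪ b)? ∪ d ∪ c = 14 states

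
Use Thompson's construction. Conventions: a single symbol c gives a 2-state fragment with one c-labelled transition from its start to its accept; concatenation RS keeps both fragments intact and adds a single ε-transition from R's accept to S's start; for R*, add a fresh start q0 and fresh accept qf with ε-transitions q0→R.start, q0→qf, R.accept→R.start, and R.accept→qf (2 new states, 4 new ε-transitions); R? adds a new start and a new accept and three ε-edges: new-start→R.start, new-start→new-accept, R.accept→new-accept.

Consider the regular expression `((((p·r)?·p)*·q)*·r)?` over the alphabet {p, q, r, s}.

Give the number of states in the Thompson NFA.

18

Per subexpression:
Each of the 5 symbol leaves contributes a 2-state fragment.
  p·r = 4 states
  (p·r)? = 6 states
  (p·r)?·p = 8 states
  ((p·r)?·p)* = 10 states
  ((p·r)?·p)*·q = 12 states
  (((p·r)?·p)*·q)* = 14 states
  (((p·r)?·p)*·q)*·r = 16 states
  ((((p·r)?·p)*·q)*·r)? = 18 states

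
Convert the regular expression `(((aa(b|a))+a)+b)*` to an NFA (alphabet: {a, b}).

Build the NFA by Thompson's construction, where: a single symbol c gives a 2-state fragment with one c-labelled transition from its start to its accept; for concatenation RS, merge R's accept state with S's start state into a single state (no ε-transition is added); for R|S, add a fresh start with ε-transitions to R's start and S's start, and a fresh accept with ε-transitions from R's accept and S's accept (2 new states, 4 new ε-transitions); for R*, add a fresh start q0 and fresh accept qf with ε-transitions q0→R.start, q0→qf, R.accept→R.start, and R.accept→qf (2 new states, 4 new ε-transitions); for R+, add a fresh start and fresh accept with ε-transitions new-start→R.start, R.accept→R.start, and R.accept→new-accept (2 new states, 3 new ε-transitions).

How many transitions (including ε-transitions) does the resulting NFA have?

Bottom-up over the parse tree:
Each of the 6 symbol leaves contributes 1 transition (1 symbol, 0 ε).
  b|a — 6 transitions (2 symbol, 4 ε)
  aa(b|a) — 8 transitions (4 symbol, 4 ε)
  (aa(b|a))+ — 11 transitions (4 symbol, 7 ε)
  (aa(b|a))+a — 12 transitions (5 symbol, 7 ε)
  ((aa(b|a))+a)+ — 15 transitions (5 symbol, 10 ε)
  ((aa(b|a))+a)+b — 16 transitions (6 symbol, 10 ε)
  (((aa(b|a))+a)+b)* — 20 transitions (6 symbol, 14 ε)

20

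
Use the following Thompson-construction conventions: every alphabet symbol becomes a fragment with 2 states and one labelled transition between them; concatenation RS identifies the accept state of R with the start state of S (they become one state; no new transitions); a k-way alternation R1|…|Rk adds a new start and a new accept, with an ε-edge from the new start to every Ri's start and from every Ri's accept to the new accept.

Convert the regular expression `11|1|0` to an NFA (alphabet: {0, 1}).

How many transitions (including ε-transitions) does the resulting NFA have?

Recursing over subexpressions:
Each of the 4 symbol leaves contributes 1 transition (1 symbol, 0 ε).
  11 — 2 transitions (2 symbol, 0 ε)
  11|1|0 — 10 transitions (4 symbol, 6 ε)

10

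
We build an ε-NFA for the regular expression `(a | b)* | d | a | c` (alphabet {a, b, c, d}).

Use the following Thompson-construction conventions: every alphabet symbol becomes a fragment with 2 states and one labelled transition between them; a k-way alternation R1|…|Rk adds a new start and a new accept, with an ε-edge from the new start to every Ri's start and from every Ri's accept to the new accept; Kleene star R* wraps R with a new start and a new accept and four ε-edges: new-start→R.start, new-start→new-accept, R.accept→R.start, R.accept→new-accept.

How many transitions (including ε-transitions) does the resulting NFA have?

Recursing over subexpressions:
Each of the 5 symbol leaves contributes 1 transition (1 symbol, 0 ε).
  a | b : 6 transitions (2 symbol, 4 ε)
  (a | b)* : 10 transitions (2 symbol, 8 ε)
  (a | b)* | d | a | c : 21 transitions (5 symbol, 16 ε)

21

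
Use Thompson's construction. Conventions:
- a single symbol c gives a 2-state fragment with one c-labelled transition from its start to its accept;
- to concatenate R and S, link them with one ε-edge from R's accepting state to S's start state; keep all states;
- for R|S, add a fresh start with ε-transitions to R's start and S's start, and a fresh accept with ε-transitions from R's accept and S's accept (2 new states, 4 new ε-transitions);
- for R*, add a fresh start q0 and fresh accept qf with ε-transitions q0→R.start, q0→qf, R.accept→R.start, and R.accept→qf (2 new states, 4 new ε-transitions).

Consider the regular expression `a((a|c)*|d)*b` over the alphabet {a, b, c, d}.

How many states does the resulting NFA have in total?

18

Building bottom-up:
Each of the 5 symbol leaves contributes a 2-state fragment.
  a|c = 6 states
  (a|c)* = 8 states
  (a|c)*|d = 12 states
  ((a|c)*|d)* = 14 states
  a((a|c)*|d)*b = 18 states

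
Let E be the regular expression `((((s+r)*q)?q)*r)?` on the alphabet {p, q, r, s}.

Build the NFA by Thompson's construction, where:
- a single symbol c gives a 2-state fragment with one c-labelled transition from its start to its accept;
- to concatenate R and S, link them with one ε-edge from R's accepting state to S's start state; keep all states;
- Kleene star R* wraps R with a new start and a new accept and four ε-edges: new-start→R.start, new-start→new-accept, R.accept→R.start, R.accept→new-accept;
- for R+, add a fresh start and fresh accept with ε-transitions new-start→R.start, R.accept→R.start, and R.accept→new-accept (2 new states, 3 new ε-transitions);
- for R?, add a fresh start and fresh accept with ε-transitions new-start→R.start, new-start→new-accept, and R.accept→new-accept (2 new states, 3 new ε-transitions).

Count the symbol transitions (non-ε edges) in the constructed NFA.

5

Building bottom-up:
Each of the 5 symbol leaves contributes exactly 1 symbol transition.
  s+ — 1 symbol transition
  s+r — 2 symbol transitions
  (s+r)* — 2 symbol transitions
  (s+r)*q — 3 symbol transitions
  ((s+r)*q)? — 3 symbol transitions
  ((s+r)*q)?q — 4 symbol transitions
  (((s+r)*q)?q)* — 4 symbol transitions
  (((s+r)*q)?q)*r — 5 symbol transitions
  ((((s+r)*q)?q)*r)? — 5 symbol transitions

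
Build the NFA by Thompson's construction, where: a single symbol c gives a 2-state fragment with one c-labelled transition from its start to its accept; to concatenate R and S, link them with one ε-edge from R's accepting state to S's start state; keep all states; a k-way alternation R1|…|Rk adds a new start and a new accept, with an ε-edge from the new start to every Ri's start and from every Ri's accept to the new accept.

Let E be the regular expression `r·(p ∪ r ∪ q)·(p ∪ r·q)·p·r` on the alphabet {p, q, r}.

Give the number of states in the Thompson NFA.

22

Bottom-up over the parse tree:
Each of the 9 symbol leaves contributes a 2-state fragment.
  p ∪ r ∪ q — 8 states
  r·q — 4 states
  p ∪ r·q — 8 states
  r·(p ∪ r ∪ q)·(p ∪ r·q)·p·r — 22 states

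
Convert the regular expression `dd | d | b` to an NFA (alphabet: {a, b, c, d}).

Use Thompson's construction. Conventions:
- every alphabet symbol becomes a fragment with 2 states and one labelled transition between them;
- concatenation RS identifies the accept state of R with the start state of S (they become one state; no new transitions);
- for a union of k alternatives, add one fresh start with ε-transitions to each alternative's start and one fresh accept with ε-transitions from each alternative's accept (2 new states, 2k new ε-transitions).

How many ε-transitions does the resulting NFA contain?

By structural recursion:
Each of the 4 symbol leaves contributes 0 ε-transitions.
  dd → 0 ε-transitions
  dd | d | b → 6 ε-transitions

6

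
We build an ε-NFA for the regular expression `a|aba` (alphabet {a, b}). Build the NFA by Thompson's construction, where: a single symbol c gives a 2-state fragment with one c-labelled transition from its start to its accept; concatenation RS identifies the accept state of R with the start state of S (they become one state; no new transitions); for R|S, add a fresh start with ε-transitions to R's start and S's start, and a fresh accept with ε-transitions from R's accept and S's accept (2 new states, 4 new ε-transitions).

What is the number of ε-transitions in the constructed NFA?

4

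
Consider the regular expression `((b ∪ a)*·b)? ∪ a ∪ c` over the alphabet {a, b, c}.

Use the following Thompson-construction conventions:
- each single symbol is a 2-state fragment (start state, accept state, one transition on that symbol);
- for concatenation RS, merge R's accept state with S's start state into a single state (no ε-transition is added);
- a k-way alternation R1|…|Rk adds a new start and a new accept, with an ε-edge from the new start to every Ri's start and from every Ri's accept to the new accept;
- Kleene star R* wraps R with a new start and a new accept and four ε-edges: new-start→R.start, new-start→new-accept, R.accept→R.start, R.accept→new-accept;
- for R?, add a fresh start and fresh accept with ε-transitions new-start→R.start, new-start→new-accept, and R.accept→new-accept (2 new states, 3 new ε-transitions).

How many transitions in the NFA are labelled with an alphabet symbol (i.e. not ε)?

5

Building bottom-up:
Each of the 5 symbol leaves contributes exactly 1 symbol transition.
  b ∪ a : 2 symbol transitions
  (b ∪ a)* : 2 symbol transitions
  (b ∪ a)*·b : 3 symbol transitions
  ((b ∪ a)*·b)? : 3 symbol transitions
  ((b ∪ a)*·b)? ∪ a ∪ c : 5 symbol transitions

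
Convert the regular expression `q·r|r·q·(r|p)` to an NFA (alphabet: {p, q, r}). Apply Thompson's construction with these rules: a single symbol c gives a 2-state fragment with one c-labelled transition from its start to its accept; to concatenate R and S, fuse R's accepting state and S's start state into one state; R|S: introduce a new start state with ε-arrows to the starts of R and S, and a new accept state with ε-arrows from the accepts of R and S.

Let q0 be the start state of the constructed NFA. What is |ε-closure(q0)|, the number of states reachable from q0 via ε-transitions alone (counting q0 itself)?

Work bottom-up. For each fragment F, track |ε-closure(F.start)| and whether F's accept lies in that closure (i.e. whether F accepts ε). A single-symbol fragment has closure size 1 and does not accept ε.
  q·r → same as the first factor's closure: C = 1
  r|p → new start ε-reaches every alternative's start; none of them accept ε, so the new accept is not reached: C = 1 + 1 + 1 = 3
  r·q·(r|p) → C equals the left operand's closure size = 1 (its accept is not ε-reachable, so the closure stops there)
  q·r|r·q·(r|p) → C = 1 + 1 + 1 = 3 (the new accept is not ε-reachable since no branch accepts ε)

3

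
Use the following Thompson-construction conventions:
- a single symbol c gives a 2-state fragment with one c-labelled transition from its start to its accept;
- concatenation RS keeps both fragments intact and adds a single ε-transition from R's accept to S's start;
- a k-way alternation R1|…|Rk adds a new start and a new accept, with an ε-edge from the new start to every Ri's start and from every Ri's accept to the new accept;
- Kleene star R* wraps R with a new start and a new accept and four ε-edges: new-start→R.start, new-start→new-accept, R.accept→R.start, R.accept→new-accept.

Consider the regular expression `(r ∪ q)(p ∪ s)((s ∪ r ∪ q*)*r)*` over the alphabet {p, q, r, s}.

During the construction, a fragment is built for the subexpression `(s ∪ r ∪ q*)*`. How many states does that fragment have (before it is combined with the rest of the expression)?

Fragment for `(s ∪ r ∪ q*)*`:
Each of the 3 symbol leaves contributes a 2-state fragment.
  q* = 4 states
  s ∪ r ∪ q* = 10 states
  (s ∪ r ∪ q*)* = 12 states

12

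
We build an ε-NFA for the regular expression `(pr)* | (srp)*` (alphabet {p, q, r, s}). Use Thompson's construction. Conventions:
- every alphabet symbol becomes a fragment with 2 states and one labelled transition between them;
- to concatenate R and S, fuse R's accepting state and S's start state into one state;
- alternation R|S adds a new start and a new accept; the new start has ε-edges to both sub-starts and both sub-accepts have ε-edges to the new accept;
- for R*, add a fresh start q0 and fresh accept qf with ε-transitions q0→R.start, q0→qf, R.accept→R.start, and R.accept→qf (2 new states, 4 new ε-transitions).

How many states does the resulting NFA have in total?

Bottom-up over the parse tree:
Each of the 5 symbol leaves contributes a 2-state fragment.
  pr → 3 states
  (pr)* → 5 states
  srp → 4 states
  (srp)* → 6 states
  (pr)* | (srp)* → 13 states

13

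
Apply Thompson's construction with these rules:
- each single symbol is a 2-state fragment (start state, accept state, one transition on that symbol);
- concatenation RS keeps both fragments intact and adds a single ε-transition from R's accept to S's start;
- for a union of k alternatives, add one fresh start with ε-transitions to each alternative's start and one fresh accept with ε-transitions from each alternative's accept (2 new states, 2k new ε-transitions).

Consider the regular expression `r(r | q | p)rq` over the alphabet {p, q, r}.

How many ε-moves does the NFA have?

Bottom-up over the parse tree:
Each of the 6 symbol leaves contributes 0 ε-transitions.
  r | q | p : 6 ε-transitions
  r(r | q | p)rq : 9 ε-transitions

9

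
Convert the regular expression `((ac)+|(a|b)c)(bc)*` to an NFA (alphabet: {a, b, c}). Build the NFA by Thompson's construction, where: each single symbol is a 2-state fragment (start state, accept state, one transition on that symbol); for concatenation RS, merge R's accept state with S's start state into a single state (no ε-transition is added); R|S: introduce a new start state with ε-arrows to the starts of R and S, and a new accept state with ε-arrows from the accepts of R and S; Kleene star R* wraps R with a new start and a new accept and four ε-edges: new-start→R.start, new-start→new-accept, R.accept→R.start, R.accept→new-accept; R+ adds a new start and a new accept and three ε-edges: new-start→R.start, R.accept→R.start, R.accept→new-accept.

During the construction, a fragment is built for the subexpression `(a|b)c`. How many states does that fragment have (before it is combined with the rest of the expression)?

7

Fragment for `(a|b)c`:
Each of the 3 symbol leaves contributes a 2-state fragment.
  a|b : 6 states
  (a|b)c : 7 states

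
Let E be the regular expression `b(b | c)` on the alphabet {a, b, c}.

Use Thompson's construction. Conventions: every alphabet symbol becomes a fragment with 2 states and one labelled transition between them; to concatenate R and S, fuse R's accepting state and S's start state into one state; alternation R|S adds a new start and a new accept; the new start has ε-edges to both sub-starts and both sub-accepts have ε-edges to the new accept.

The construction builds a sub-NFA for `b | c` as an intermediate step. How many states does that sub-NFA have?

Fragment for `b | c`:
Each of the 2 symbol leaves contributes a 2-state fragment.
  b | c = 6 states

6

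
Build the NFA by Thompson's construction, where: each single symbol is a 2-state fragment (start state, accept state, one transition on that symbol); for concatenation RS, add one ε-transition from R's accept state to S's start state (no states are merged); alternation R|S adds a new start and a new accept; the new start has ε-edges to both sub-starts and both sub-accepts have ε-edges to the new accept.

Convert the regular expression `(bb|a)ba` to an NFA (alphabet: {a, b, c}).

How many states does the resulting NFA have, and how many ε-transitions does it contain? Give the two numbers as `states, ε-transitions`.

12, 7

Per subexpression:
Each of the 5 symbol leaves contributes 2 states and 0 ε-transitions.
  bb — 4 states, 1 ε-transition
  bb|a — 8 states, 5 ε-transitions
  (bb|a)ba — 12 states, 7 ε-transitions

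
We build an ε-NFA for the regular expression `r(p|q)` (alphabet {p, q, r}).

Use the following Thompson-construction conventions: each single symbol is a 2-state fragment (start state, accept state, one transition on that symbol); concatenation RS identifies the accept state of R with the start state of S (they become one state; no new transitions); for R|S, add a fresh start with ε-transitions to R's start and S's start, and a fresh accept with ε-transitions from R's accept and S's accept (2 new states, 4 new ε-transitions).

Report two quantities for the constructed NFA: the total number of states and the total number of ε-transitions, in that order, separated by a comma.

7, 4

Recursing over subexpressions:
Each of the 3 symbol leaves contributes 2 states and 0 ε-transitions.
  p|q = 6 states, 4 ε-transitions
  r(p|q) = 7 states, 4 ε-transitions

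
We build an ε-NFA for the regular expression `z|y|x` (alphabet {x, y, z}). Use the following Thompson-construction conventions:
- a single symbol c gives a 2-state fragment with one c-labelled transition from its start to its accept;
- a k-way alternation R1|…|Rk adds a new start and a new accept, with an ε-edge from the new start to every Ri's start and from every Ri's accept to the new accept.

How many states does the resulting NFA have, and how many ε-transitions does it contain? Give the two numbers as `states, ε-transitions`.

By structural recursion:
Each of the 3 symbol leaves contributes 2 states and 0 ε-transitions.
  z|y|x → 8 states, 6 ε-transitions

8, 6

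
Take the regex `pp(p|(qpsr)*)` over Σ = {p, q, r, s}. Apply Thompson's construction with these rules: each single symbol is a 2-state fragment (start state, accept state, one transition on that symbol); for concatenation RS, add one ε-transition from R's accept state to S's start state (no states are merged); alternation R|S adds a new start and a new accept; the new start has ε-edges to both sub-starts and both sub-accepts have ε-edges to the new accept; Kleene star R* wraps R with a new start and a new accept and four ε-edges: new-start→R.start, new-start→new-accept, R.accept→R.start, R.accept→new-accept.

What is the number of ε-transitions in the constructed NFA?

Recursing over subexpressions:
Each of the 7 symbol leaves contributes 0 ε-transitions.
  qpsr = 3 ε-transitions
  (qpsr)* = 7 ε-transitions
  p|(qpsr)* = 11 ε-transitions
  pp(p|(qpsr)*) = 13 ε-transitions

13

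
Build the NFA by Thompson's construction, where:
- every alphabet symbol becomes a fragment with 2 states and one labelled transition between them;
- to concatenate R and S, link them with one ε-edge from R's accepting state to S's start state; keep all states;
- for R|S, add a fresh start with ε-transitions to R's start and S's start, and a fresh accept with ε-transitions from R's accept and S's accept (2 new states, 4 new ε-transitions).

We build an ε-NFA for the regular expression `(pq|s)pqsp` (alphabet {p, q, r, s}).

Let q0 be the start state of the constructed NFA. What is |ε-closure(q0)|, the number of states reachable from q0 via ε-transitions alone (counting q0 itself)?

3

Compute the ε-closure size of each fragment's start state recursively; a symbol fragment's start has no outgoing ε-edge, so its closure is just itself (size 1).
  pq — C equals the left operand's closure size = 1 (its accept is not ε-reachable, so the closure stops there)
  pq|s — C = 1 + 1 + 1 = 3 (the new accept is not ε-reachable since no branch accepts ε)
  (pq|s)pqsp — C equals the left operand's closure size = 3 (its accept is not ε-reachable, so the closure stops there)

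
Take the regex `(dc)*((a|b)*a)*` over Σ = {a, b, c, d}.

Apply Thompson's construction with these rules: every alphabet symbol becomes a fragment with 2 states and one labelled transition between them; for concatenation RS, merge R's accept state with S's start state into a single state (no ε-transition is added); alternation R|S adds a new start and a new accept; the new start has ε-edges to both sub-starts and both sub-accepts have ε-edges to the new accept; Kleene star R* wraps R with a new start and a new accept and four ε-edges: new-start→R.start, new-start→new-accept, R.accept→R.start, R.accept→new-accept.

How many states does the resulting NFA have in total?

Bottom-up over the parse tree:
Each of the 5 symbol leaves contributes a 2-state fragment.
  dc = 3 states
  (dc)* = 5 states
  a|b = 6 states
  (a|b)* = 8 states
  (a|b)*a = 9 states
  ((a|b)*a)* = 11 states
  (dc)*((a|b)*a)* = 15 states

15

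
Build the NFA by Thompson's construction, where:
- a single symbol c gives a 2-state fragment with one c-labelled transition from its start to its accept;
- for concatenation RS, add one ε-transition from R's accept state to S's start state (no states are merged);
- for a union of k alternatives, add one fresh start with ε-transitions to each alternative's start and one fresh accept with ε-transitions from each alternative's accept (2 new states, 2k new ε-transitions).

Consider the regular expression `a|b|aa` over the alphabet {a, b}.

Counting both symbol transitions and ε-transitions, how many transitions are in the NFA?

11

Recursing over subexpressions:
Each of the 4 symbol leaves contributes 1 transition (1 symbol, 0 ε).
  aa — 3 transitions (2 symbol, 1 ε)
  a|b|aa — 11 transitions (4 symbol, 7 ε)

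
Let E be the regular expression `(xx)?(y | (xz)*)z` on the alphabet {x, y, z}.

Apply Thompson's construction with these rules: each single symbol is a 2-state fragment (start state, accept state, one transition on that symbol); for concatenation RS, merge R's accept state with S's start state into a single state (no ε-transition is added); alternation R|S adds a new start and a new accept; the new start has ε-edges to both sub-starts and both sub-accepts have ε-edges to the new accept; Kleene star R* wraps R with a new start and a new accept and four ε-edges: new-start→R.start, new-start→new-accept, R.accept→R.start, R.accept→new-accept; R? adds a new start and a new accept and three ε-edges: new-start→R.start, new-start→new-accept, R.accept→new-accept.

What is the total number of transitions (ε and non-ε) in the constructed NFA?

Building bottom-up:
Each of the 6 symbol leaves contributes 1 transition (1 symbol, 0 ε).
  xx = 2 transitions (2 symbol, 0 ε)
  (xx)? = 5 transitions (2 symbol, 3 ε)
  xz = 2 transitions (2 symbol, 0 ε)
  (xz)* = 6 transitions (2 symbol, 4 ε)
  y | (xz)* = 11 transitions (3 symbol, 8 ε)
  (xx)?(y | (xz)*)z = 17 transitions (6 symbol, 11 ε)

17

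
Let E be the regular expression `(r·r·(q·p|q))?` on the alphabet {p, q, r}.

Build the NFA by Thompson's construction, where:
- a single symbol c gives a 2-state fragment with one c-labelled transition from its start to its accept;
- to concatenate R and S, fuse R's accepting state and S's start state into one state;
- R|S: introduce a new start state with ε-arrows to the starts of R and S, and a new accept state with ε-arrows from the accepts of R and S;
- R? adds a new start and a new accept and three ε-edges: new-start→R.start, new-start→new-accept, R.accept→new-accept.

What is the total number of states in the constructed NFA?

Bottom-up over the parse tree:
Each of the 5 symbol leaves contributes a 2-state fragment.
  q·p → 3 states
  q·p|q → 7 states
  r·r·(q·p|q) → 9 states
  (r·r·(q·p|q))? → 11 states

11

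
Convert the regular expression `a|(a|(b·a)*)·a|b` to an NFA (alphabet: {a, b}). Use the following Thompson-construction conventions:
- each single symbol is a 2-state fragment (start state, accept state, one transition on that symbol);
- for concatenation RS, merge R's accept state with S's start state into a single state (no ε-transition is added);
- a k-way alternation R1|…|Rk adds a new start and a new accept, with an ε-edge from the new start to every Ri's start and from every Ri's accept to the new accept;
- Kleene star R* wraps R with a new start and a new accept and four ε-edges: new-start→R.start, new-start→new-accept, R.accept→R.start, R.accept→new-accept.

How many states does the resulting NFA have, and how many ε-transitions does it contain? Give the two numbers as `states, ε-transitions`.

16, 14

Recursing over subexpressions:
Each of the 6 symbol leaves contributes 2 states and 0 ε-transitions.
  b·a → 3 states, 0 ε-transitions
  (b·a)* → 5 states, 4 ε-transitions
  a|(b·a)* → 9 states, 8 ε-transitions
  (a|(b·a)*)·a → 10 states, 8 ε-transitions
  a|(a|(b·a)*)·a|b → 16 states, 14 ε-transitions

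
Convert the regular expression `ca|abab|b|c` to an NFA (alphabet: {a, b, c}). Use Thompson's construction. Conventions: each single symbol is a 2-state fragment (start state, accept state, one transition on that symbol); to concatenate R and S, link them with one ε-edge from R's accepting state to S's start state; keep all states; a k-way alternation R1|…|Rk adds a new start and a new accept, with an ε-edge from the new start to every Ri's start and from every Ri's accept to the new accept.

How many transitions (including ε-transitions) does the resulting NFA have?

20

By structural recursion:
Each of the 8 symbol leaves contributes 1 transition (1 symbol, 0 ε).
  ca — 3 transitions (2 symbol, 1 ε)
  abab — 7 transitions (4 symbol, 3 ε)
  ca|abab|b|c — 20 transitions (8 symbol, 12 ε)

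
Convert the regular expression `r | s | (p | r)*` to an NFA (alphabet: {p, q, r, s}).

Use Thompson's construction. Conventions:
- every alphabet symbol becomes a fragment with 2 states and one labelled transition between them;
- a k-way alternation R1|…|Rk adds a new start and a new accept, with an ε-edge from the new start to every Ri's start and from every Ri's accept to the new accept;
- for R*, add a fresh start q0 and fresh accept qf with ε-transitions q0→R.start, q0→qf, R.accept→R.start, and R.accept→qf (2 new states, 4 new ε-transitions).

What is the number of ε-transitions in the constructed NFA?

14

Bottom-up over the parse tree:
Each of the 4 symbol leaves contributes 0 ε-transitions.
  p | r — 4 ε-transitions
  (p | r)* — 8 ε-transitions
  r | s | (p | r)* — 14 ε-transitions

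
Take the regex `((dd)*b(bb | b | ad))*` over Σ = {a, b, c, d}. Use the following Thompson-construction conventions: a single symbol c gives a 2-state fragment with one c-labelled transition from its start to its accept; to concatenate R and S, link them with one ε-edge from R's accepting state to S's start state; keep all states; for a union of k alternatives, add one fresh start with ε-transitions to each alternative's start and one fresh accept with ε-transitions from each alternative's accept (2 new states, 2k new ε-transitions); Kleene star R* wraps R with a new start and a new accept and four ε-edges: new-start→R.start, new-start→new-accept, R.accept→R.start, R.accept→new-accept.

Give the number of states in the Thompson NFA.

22

By structural recursion:
Each of the 8 symbol leaves contributes a 2-state fragment.
  dd → 4 states
  (dd)* → 6 states
  bb → 4 states
  ad → 4 states
  bb | b | ad → 12 states
  (dd)*b(bb | b | ad) → 20 states
  ((dd)*b(bb | b | ad))* → 22 states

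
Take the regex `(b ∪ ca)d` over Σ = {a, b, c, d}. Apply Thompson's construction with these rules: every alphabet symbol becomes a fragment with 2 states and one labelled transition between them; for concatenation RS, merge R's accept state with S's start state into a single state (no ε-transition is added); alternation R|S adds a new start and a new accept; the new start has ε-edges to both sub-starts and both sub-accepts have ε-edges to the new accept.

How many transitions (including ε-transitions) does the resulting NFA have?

8

Building bottom-up:
Each of the 4 symbol leaves contributes 1 transition (1 symbol, 0 ε).
  ca = 2 transitions (2 symbol, 0 ε)
  b ∪ ca = 7 transitions (3 symbol, 4 ε)
  (b ∪ ca)d = 8 transitions (4 symbol, 4 ε)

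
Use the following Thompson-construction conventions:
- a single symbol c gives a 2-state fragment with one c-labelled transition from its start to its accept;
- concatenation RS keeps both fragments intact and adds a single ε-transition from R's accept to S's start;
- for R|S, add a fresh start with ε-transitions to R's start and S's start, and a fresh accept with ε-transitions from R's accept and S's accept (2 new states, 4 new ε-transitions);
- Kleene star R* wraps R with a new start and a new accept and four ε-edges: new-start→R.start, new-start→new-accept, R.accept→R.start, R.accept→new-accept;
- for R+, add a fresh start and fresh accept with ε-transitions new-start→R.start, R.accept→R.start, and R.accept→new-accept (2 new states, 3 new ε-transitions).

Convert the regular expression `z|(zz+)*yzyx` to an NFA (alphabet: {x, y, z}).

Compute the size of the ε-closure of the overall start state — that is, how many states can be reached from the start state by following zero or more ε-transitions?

Compute the ε-closure size of each fragment's start state recursively; a symbol fragment's start has no outgoing ε-edge, so its closure is just itself (size 1).
  z+ — C = 1 + 1 = 2 (the body doesn't accept ε, so the new accept is not reached)
  zz+ — same as the first factor's closure: C = 1
  (zz+)* — new start has ε-edges to the inner start and to the new accept, so C = 2 + 1 = 3
  (zz+)*yzyx — C = 3 + 1 = 4 (closure spills across the concat boundary because the left factor accepts ε)
  z|(zz+)*yzyx — new start ε-reaches every alternative's start; none of them accept ε, so the new accept is not reached: C = 1 + 1 + 4 = 6

6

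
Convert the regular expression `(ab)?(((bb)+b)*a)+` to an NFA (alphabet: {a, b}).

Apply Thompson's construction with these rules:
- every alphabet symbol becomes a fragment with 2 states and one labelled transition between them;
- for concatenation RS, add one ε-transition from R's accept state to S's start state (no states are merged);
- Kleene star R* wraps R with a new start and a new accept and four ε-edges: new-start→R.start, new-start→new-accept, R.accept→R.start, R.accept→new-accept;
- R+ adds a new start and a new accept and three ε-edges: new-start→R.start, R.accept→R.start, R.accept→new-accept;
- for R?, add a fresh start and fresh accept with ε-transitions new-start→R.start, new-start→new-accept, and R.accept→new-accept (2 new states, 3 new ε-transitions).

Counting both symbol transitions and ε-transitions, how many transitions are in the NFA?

24

Per subexpression:
Each of the 6 symbol leaves contributes 1 transition (1 symbol, 0 ε).
  ab — 3 transitions (2 symbol, 1 ε)
  (ab)? — 6 transitions (2 symbol, 4 ε)
  bb — 3 transitions (2 symbol, 1 ε)
  (bb)+ — 6 transitions (2 symbol, 4 ε)
  (bb)+b — 8 transitions (3 symbol, 5 ε)
  ((bb)+b)* — 12 transitions (3 symbol, 9 ε)
  ((bb)+b)*a — 14 transitions (4 symbol, 10 ε)
  (((bb)+b)*a)+ — 17 transitions (4 symbol, 13 ε)
  (ab)?(((bb)+b)*a)+ — 24 transitions (6 symbol, 18 ε)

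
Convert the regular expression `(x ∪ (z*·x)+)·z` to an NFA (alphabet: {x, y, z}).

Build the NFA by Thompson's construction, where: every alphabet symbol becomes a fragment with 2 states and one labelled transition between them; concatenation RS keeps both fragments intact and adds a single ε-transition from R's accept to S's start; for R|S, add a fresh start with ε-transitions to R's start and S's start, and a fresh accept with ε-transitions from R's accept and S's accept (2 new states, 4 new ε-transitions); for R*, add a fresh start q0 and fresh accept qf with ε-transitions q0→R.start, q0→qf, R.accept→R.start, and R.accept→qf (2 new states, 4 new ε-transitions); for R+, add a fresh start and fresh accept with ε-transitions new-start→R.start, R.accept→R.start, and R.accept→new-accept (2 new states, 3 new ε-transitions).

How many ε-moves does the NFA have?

13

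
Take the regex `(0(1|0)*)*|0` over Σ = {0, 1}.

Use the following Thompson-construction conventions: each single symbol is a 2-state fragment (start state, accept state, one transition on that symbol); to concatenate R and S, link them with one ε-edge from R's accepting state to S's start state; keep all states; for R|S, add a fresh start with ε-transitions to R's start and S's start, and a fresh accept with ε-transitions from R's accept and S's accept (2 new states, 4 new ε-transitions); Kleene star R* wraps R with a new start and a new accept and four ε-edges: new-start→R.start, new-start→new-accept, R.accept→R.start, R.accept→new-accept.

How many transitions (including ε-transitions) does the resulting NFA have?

21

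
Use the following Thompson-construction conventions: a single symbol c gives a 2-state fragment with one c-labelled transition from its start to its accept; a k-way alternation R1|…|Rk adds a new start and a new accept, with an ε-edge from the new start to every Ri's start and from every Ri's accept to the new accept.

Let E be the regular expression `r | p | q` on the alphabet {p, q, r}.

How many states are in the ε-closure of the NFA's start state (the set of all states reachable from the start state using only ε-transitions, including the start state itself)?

4

Work bottom-up. For each fragment F, track |ε-closure(F.start)| and whether F's accept lies in that closure (i.e. whether F accepts ε). A single-symbol fragment has closure size 1 and does not accept ε.
  r | p | q : |ε-closure| = 1 + 1 + 1 + 1 = 4 (the new accept is not ε-reachable since no branch accepts ε)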